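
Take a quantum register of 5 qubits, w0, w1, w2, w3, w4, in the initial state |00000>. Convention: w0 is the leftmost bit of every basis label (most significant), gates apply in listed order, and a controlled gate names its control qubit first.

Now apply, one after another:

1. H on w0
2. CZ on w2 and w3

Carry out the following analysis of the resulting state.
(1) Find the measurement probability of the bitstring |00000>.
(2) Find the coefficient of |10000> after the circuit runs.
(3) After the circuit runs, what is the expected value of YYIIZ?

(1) The probability of measuring |00000> is 1/2.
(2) The amplitude on |10000> is sqrt(2)/2.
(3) In the final state, YYIIZ has expectation 0.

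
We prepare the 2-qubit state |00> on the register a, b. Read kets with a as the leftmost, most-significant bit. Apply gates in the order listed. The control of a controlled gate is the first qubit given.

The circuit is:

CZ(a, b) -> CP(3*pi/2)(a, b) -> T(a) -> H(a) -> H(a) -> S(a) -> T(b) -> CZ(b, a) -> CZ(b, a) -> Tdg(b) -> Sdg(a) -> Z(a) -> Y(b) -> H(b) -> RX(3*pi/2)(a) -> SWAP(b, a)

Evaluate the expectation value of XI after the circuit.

The observable XI averages to -1. Key observation: the block from step 6 through step 11 cancels to the identity and can be dropped.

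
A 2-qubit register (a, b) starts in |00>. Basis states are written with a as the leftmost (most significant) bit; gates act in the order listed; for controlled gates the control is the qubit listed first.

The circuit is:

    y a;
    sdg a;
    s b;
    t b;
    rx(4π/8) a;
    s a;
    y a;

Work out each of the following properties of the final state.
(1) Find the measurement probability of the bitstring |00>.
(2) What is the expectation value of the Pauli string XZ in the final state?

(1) A full measurement returns |00> with probability 1/2.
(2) The observable XZ averages to 1.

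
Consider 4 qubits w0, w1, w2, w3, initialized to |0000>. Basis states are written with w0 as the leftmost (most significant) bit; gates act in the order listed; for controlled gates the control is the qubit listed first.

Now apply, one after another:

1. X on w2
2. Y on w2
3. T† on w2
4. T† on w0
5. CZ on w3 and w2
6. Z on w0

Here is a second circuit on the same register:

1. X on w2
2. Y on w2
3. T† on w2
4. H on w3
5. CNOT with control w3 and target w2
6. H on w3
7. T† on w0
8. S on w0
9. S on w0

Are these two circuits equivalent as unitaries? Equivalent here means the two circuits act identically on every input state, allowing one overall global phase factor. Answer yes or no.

No, they are not equivalent — no single phase factor reconciles the two unitaries.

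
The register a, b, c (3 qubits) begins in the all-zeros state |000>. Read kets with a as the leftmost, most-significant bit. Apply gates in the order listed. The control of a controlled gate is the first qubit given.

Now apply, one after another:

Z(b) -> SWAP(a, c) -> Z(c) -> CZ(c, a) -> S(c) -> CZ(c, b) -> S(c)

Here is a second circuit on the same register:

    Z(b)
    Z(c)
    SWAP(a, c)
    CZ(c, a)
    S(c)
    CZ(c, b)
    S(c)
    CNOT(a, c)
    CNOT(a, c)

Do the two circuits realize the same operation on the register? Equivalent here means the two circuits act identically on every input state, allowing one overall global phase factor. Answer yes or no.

No, they are not equivalent — no single phase factor reconciles the two unitaries.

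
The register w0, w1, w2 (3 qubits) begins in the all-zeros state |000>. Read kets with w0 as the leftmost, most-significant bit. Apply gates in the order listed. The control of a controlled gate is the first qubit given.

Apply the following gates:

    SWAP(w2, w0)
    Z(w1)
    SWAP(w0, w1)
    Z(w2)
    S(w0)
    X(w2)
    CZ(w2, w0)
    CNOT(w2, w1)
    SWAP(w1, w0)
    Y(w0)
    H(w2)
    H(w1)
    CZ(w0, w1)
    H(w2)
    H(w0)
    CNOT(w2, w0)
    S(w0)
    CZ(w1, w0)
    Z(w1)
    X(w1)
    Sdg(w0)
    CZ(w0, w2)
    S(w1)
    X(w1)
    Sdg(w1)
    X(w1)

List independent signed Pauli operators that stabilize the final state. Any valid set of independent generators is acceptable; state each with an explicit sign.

The stabilizer group can be generated by +XZI, +ZXI, -IIZ, among other valid generating sets.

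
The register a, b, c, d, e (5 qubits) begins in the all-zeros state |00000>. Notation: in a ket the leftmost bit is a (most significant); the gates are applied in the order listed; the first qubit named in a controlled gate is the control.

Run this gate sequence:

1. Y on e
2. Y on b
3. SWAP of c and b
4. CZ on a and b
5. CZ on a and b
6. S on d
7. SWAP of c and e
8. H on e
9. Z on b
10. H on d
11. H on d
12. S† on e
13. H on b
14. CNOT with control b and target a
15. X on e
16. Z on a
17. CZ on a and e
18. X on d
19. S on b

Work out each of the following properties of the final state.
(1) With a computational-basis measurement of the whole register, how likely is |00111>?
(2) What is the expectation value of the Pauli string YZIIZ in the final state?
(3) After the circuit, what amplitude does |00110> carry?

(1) A full measurement returns |00111> with probability 1/4.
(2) The observable YZIIZ averages to 0.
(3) The amplitude on |00110> is -I/2.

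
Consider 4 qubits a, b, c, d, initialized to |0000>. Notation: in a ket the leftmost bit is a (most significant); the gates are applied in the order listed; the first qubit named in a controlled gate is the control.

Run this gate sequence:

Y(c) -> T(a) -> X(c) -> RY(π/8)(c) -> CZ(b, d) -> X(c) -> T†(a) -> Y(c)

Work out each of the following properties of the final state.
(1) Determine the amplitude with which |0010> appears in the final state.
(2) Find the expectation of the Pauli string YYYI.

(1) The final state's coefficient on |0010> equals -sin(pi/16).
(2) In the final state, YYYI has expectation 0.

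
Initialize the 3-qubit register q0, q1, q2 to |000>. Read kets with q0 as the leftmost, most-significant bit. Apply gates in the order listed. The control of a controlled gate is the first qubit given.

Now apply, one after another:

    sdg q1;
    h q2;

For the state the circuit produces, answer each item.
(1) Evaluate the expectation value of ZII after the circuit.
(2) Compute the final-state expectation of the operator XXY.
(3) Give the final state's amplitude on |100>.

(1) The observable ZII averages to 1.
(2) The observable XXY averages to 0.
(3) The final state's coefficient on |100> equals 0.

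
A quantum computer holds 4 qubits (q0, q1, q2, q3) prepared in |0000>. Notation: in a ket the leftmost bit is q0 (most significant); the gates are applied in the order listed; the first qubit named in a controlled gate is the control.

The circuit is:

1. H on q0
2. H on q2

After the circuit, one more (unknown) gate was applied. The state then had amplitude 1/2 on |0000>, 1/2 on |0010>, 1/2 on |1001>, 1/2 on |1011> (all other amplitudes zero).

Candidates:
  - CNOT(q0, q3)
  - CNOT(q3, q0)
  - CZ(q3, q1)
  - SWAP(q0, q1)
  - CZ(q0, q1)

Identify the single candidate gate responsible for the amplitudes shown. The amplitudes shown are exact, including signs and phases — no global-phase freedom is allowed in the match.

The unique candidate consistent with the amplitudes is CNOT(q0, q3).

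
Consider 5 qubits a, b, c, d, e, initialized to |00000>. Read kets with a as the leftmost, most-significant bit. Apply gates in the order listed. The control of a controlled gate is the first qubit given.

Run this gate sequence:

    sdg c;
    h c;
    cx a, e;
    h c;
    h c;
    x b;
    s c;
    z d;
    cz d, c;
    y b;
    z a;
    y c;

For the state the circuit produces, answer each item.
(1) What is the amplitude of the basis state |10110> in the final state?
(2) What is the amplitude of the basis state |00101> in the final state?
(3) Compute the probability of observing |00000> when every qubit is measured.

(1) The final state's coefficient on |10110> equals 0.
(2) The final state's coefficient on |00101> equals 0.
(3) The probability of measuring |00000> is 1/2.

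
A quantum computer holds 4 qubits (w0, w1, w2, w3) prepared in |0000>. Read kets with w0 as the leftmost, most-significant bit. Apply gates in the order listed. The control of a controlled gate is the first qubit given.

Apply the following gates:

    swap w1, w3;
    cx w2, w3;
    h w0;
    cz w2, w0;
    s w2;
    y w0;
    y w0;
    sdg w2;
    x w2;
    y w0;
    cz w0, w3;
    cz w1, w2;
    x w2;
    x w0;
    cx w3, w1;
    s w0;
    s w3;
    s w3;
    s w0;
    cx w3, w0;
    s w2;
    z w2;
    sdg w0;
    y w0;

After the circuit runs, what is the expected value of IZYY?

In the final state, IZYY has expectation 0. Key observation: steps 5-8 multiply out to the identity, so the circuit reduces to the remaining gates.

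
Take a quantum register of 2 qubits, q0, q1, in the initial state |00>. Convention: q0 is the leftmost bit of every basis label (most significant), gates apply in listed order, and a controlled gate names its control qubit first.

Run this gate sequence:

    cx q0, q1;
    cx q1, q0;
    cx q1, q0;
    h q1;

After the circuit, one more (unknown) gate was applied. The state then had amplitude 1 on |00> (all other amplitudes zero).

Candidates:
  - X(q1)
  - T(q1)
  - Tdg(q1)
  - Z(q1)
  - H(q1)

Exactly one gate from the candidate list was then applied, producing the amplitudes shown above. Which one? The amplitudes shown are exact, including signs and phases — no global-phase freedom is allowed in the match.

The unique candidate consistent with the amplitudes is H(q1). Key observation: gates 2-3 undo each other exactly, leaving only the rest of the circuit to track.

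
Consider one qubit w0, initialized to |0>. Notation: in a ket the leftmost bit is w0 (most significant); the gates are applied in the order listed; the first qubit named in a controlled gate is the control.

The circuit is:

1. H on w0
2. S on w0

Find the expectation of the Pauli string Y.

The expectation value of Y is 1.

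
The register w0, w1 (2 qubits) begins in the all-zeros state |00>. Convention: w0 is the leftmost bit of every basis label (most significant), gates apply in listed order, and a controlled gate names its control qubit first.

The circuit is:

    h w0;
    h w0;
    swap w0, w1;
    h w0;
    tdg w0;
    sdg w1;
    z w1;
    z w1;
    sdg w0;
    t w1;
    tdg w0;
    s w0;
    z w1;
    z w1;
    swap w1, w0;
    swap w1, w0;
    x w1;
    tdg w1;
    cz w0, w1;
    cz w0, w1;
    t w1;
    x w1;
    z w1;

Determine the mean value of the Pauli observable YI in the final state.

The observable YI averages to -1.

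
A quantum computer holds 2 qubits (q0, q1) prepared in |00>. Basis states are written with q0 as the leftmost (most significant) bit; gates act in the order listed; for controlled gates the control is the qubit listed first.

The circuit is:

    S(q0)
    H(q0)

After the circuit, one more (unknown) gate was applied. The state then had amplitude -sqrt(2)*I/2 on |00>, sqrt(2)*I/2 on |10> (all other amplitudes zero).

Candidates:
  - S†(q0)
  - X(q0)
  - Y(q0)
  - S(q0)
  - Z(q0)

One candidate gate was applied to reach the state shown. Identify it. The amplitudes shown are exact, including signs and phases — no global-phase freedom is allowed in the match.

It was Y(q0) that produced the state shown.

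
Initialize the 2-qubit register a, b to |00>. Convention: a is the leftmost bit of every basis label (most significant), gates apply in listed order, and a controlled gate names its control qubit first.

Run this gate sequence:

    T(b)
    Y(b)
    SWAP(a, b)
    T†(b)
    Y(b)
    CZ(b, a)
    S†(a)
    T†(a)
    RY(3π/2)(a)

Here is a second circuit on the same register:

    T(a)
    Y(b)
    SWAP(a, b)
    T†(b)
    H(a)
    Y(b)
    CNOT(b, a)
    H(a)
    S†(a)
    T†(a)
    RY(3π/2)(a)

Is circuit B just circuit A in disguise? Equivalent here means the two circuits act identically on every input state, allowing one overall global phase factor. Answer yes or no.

No: there is an input state on which the two circuits produce genuinely different outputs (not merely differing by a phase).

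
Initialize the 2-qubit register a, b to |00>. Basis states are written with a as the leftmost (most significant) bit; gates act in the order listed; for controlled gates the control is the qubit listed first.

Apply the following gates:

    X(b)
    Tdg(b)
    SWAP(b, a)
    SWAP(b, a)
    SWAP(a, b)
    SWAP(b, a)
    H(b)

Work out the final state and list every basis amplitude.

After the circuit, the state carries amplitude -sqrt(2)*exp(3*I*pi/4)/2 on |00>, sqrt(2)*exp(3*I*pi/4)/2 on |01>, 0 on |10>, 0 on |11>. Key observation: the block from step 3 through step 4 cancels to the identity and can be dropped.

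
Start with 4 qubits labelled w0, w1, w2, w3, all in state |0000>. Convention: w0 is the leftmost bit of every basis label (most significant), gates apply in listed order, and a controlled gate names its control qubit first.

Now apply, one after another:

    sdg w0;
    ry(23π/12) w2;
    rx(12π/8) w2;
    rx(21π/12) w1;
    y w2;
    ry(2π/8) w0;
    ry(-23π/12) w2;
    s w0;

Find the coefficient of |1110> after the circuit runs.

The final state's coefficient on |1110> equals -sqrt(3)/8 + 1/8 + sqrt(6)/16 - sqrt(2)*(1 + 4*I)/16 + I/4.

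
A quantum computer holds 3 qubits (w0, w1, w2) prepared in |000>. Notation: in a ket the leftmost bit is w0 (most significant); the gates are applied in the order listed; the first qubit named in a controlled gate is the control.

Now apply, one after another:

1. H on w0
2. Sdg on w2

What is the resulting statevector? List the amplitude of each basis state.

After the circuit, the state carries amplitude sqrt(2)/2 on |000>, sqrt(2)/2 on |100>, and 0 on every other basis state.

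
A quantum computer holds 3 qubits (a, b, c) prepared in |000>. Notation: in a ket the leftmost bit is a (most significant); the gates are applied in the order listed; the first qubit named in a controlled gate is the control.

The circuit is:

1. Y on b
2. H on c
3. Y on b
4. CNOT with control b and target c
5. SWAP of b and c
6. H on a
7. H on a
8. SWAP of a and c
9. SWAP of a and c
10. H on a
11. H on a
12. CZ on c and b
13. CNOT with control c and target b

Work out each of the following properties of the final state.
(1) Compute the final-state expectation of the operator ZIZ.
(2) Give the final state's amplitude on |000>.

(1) The expectation value of ZIZ is 1. Key observation: gates 6-11 undo each other exactly, leaving only the rest of the circuit to track.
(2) |000> carries amplitude sqrt(2)/2 in the final state.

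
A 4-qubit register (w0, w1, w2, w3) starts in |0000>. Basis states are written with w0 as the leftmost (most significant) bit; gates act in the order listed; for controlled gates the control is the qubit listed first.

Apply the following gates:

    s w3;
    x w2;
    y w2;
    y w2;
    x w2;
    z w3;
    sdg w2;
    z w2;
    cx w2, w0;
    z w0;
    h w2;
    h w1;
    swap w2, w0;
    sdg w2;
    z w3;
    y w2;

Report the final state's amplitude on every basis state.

The resulting statevector has amplitude I/2 on |0010>, I/2 on |0110>, I/2 on |1010>, I/2 on |1110>, and 0 on every other basis state.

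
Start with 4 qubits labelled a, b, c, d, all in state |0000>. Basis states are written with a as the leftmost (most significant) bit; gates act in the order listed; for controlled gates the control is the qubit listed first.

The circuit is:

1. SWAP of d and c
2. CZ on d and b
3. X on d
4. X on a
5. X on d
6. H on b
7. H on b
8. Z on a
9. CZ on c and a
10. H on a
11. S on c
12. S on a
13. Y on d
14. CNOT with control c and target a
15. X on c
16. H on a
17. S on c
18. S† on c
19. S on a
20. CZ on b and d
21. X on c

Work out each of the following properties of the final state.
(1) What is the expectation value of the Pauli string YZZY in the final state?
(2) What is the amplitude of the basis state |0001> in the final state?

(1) The expectation value of YZZY is 0. Key observation: the block from step 6 through step 7 cancels to the identity and can be dropped.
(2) |0001> carries amplitude -1/2 - I/2 in the final state.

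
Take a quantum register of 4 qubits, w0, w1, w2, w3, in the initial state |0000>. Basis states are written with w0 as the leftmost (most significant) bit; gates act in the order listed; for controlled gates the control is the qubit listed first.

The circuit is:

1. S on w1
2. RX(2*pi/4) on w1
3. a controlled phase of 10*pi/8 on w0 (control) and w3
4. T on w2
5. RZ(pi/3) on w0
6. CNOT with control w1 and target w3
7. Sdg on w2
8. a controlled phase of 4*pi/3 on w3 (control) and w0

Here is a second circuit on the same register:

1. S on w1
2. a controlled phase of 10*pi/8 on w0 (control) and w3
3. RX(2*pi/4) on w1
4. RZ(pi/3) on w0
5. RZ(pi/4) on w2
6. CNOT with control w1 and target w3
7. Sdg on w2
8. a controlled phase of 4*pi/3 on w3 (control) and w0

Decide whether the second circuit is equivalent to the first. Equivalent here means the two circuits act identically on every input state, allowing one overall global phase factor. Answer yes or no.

Yes, they are equivalent — the unitaries differ by at most a global phase.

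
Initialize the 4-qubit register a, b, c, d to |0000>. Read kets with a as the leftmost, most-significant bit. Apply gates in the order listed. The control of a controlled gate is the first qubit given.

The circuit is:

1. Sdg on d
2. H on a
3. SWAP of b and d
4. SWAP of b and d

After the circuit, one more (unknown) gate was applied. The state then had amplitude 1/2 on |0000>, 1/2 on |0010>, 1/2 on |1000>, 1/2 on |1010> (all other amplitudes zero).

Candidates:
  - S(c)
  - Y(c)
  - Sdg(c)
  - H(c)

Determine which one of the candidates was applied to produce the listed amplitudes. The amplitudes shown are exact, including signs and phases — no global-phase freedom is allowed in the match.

The unique candidate consistent with the amplitudes is H(c). Key observation: the block from step 3 through step 4 cancels to the identity and can be dropped.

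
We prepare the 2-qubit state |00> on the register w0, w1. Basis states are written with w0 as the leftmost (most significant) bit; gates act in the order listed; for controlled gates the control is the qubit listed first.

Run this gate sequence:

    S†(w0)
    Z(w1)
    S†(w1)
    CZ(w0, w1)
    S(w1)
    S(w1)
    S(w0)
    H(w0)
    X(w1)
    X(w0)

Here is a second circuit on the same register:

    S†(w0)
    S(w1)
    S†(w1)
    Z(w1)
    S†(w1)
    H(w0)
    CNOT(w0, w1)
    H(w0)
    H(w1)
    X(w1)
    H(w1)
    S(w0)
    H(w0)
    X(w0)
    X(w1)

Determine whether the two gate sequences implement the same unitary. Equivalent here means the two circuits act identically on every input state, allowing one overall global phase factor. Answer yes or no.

No — the two circuits implement different unitaries, even allowing a global phase.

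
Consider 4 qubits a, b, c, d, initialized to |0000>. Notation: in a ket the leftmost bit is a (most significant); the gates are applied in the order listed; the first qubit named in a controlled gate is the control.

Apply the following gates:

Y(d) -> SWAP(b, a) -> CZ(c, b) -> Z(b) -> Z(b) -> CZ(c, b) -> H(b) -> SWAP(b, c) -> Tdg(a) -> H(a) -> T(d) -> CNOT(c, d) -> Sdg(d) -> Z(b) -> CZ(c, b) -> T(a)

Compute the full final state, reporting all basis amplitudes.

The resulting statevector has amplitude exp(I*pi/4)/2 on |0001>, exp(3*I*pi/4)/2 on |0010>, I/2 on |1001>, -1/2 on |1010>, and 0 on every other basis state. Key observation: gates 3-6 undo each other exactly, leaving only the rest of the circuit to track.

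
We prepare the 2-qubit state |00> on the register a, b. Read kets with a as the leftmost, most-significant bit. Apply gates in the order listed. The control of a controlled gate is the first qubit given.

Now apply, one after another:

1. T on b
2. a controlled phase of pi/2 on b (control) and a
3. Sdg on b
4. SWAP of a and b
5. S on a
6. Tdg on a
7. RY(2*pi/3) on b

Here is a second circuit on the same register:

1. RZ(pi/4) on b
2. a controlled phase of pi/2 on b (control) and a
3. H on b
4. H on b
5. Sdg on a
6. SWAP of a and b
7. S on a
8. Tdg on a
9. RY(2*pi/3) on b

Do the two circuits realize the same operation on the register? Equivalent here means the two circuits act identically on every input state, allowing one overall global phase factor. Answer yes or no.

No: there is an input state on which the two circuits produce genuinely different outputs (not merely differing by a phase).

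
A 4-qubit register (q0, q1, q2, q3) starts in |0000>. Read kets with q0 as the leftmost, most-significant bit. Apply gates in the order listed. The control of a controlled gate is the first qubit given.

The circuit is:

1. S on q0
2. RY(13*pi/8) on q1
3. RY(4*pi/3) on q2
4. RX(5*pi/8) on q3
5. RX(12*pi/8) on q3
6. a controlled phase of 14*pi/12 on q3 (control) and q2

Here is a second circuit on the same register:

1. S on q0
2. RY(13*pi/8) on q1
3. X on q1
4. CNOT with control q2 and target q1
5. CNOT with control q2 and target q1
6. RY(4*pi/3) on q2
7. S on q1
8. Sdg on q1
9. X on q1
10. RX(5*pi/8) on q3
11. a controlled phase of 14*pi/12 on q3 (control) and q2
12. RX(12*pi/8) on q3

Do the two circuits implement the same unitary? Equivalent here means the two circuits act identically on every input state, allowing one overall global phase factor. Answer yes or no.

No: there is an input state on which the two circuits produce genuinely different outputs (not merely differing by a phase).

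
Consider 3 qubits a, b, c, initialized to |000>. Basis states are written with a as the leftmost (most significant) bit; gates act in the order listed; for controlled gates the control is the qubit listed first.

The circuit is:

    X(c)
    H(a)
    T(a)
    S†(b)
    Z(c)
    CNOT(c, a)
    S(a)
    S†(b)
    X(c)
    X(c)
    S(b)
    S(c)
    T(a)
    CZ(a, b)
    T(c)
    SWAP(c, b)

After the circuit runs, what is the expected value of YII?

The expectation value of YII is 1. Key observation: the block from step 8 through step 11 cancels to the identity and can be dropped.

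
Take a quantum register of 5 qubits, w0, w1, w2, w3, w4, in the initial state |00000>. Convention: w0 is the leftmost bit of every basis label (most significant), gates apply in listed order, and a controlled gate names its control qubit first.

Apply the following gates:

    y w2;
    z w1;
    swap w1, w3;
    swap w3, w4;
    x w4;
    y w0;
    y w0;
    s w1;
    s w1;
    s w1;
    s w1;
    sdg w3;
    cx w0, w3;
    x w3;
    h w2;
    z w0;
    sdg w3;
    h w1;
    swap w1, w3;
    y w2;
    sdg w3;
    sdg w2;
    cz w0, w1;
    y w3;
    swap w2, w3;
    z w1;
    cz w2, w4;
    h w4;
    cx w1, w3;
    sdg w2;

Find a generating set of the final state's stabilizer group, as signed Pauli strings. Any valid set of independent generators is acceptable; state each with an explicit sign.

The stabilizer group can be generated by +IIXII, +IIIYI, -IIIIX, +ZIIII, -IZIII, among other valid generating sets. Key observation: gates 8-11 undo each other exactly, leaving only the rest of the circuit to track.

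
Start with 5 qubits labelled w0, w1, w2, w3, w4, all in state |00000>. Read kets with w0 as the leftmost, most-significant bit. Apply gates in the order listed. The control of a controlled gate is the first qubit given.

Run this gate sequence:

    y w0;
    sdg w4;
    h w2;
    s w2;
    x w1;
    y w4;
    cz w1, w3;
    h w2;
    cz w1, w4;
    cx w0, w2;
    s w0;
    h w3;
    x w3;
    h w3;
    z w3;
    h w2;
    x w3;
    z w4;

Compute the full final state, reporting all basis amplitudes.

After the circuit, the state carries amplitude -sqrt(2)*I/2 on |11011>, -sqrt(2)/2 on |11111>, and 0 on every other basis state. Key observation: the block from step 12 through step 15 cancels to the identity and can be dropped.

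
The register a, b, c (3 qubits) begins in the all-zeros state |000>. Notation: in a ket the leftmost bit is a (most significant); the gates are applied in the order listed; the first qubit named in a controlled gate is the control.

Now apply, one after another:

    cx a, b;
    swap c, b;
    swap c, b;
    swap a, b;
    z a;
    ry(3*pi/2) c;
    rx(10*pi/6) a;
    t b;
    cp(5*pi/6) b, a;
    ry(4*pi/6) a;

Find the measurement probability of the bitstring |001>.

Outcome |001> occurs with probability 3/16.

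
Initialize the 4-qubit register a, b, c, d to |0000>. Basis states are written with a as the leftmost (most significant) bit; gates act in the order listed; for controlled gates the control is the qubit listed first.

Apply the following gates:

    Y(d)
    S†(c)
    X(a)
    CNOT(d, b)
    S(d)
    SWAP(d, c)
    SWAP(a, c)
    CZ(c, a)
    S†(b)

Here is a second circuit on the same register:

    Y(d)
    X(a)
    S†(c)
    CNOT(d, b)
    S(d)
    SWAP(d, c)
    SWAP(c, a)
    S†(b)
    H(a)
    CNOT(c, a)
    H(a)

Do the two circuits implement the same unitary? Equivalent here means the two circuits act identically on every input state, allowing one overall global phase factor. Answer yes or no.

Yes: on every input state the two circuits agree up to one overall phase factor.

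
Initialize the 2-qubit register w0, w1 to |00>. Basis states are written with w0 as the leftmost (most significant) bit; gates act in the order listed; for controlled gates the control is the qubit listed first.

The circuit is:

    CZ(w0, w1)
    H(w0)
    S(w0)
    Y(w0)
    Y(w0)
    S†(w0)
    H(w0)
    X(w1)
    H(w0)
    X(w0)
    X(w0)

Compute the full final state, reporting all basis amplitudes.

The final amplitudes are 0 on |00>, sqrt(2)/2 on |01>, 0 on |10>, sqrt(2)/2 on |11>. Key observation: the block from step 2 through step 7 cancels to the identity and can be dropped.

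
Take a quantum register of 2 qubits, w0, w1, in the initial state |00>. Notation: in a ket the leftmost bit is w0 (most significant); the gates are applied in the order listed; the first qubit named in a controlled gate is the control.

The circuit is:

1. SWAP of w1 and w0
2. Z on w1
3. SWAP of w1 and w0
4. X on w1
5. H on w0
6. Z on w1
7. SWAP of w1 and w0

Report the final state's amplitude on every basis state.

The final amplitudes are 0 on |00>, 0 on |01>, -sqrt(2)/2 on |10>, -sqrt(2)/2 on |11>.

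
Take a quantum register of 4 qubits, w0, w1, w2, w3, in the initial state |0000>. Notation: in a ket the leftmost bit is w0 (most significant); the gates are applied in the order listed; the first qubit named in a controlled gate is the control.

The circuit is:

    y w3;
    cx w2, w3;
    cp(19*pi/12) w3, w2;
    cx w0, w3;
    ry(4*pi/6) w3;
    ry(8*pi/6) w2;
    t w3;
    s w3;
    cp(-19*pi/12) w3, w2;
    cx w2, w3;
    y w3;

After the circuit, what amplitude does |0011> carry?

The amplitude on |0011> is sqrt(3)*exp(I*pi/6)/4.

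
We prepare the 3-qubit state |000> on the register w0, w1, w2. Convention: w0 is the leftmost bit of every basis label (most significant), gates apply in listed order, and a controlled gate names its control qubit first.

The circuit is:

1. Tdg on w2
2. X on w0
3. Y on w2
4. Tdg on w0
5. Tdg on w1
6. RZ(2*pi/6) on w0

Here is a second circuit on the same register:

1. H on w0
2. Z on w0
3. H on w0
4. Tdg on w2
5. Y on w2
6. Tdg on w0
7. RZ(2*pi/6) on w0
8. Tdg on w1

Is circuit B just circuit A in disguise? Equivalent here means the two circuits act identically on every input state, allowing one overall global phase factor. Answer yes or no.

Yes: on every input state the two circuits agree up to one overall phase factor.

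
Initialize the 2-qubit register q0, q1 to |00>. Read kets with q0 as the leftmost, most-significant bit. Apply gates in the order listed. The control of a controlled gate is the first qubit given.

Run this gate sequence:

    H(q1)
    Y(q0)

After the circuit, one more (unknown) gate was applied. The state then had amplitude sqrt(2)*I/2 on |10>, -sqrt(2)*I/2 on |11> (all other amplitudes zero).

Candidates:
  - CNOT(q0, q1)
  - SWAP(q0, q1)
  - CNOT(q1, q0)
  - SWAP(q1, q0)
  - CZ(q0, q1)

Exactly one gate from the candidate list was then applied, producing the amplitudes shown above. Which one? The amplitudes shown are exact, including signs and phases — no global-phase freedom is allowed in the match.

The unique candidate consistent with the amplitudes is CZ(q0, q1).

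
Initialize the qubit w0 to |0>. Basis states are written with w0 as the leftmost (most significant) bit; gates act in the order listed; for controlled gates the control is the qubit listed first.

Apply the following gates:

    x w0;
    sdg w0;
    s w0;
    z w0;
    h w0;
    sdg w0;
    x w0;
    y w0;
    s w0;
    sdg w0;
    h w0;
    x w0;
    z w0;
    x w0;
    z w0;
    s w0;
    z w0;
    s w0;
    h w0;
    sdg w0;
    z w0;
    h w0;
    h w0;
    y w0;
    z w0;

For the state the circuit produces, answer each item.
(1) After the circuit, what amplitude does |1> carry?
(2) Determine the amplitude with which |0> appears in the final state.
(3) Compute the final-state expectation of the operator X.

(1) |1> carries amplitude -sqrt(2)/2 in the final state.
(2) |0> carries amplitude -sqrt(2)/2 in the final state.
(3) The observable X averages to 1.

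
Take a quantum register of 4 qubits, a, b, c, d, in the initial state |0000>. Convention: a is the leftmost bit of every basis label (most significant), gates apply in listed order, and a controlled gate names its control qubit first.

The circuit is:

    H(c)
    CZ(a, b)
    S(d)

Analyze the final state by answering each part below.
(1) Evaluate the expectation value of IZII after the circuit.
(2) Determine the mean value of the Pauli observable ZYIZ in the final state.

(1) The observable IZII averages to 1.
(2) The expectation value of ZYIZ is 0.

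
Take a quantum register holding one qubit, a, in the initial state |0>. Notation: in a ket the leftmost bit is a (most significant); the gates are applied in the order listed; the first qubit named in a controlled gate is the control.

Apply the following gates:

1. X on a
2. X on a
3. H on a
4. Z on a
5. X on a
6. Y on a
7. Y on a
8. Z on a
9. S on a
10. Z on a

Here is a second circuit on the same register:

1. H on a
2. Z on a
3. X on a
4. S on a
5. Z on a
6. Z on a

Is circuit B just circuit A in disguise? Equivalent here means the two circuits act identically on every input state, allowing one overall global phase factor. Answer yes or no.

Yes, they are equivalent — the unitaries differ by at most a global phase.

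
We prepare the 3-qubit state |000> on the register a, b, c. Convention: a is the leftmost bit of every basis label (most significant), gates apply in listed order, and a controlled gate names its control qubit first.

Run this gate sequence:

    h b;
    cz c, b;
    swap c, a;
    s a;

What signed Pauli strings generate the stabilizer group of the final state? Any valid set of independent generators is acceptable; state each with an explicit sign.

The final state is stabilized by the group generated by +IXI, +ZII, +IIZ; other independent generating sets are equally valid.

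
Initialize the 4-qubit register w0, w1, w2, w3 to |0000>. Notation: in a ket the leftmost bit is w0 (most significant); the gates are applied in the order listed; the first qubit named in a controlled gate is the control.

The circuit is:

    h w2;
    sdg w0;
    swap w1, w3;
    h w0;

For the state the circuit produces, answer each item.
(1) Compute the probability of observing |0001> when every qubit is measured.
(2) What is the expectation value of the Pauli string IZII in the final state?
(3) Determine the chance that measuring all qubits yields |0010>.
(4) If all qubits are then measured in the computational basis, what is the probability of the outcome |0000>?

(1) Outcome |0001> occurs with probability 0.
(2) In the final state, IZII has expectation 1.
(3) Outcome |0010> occurs with probability 1/4.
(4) The probability of measuring |0000> is 1/4.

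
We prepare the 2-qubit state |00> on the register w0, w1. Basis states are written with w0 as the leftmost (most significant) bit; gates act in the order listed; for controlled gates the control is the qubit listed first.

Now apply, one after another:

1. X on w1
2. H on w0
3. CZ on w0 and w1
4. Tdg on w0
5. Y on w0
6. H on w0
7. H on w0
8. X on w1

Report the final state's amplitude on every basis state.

The final amplitudes are sqrt(2)*exp(I*pi/4)/2 on |00>, 0 on |01>, sqrt(2)*I/2 on |10>, 0 on |11>.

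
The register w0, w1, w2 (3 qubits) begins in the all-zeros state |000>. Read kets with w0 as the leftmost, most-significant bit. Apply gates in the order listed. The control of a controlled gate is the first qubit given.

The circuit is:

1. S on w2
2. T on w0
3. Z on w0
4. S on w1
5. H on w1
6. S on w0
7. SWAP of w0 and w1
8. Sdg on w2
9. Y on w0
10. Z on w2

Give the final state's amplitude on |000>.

The final state's coefficient on |000> equals -sqrt(2)*I/2.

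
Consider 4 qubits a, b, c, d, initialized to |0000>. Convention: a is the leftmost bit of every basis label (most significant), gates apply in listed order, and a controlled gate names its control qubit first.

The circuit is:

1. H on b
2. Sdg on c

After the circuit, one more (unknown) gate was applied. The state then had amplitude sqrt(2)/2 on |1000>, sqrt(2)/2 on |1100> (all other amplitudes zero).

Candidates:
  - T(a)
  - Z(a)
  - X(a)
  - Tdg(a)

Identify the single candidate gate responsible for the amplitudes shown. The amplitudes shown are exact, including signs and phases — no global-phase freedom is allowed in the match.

It was X(a) that produced the state shown.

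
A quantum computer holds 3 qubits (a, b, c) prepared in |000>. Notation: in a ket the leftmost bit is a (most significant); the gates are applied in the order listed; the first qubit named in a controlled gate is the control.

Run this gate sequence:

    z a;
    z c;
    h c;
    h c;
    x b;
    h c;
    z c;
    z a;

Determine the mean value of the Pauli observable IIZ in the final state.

The expectation value of IIZ is 0.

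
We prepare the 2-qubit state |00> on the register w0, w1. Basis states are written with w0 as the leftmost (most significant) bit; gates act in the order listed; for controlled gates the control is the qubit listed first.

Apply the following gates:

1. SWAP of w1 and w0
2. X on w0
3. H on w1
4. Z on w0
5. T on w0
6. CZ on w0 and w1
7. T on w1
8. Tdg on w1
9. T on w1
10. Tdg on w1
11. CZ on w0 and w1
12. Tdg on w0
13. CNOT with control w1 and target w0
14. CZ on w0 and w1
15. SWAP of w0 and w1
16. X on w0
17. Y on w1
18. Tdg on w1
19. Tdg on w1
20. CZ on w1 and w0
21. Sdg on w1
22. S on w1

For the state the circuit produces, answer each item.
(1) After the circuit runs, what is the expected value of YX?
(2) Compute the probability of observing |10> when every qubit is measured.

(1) The observable YX averages to -1. Key observation: gates 5-12 undo each other exactly, leaving only the rest of the circuit to track.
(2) The probability of measuring |10> is 1/2.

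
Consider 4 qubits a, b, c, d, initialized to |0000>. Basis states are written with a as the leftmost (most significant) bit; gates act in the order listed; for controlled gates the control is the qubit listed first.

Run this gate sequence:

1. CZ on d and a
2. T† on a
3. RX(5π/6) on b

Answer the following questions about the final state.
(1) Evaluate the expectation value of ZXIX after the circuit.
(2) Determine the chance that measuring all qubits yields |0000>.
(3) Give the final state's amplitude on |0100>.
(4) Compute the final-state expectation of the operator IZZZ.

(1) The observable ZXIX averages to 0.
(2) The probability of measuring |0000> is 1/2 - sqrt(3)/4.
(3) The amplitude on |0100> is I*(-sqrt(6) - sqrt(2))/4.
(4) The observable IZZZ averages to -sqrt(3)/2.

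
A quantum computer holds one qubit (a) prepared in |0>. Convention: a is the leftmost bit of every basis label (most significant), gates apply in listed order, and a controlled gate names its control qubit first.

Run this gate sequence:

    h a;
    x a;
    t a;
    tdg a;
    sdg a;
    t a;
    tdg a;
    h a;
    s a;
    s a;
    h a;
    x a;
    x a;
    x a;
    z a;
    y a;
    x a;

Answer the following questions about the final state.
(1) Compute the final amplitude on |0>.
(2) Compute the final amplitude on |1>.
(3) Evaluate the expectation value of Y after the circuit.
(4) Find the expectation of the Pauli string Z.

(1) The amplitude on |0> is sqrt(2)*I/2.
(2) |1> carries amplitude sqrt(2)/2 in the final state.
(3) The observable Y averages to -1.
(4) The expectation value of Z is 0.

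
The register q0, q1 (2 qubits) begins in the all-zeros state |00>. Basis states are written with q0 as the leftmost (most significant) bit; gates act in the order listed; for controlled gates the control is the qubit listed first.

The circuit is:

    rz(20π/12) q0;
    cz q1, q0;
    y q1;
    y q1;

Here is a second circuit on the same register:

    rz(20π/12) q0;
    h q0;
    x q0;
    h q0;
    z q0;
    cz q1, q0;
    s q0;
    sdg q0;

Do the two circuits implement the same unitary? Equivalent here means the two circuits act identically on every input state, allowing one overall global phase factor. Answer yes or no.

Yes — the two circuits implement the same unitary up to a global phase.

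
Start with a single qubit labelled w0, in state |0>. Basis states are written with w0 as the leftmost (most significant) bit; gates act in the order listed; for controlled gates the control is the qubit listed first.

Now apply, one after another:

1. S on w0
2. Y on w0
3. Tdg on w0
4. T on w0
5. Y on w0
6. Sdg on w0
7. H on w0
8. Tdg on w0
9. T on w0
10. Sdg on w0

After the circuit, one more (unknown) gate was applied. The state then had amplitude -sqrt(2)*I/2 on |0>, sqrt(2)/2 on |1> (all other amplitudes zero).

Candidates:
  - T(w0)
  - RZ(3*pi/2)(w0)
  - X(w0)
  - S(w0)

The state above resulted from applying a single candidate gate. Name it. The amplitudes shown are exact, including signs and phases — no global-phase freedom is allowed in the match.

The applied gate was X(w0).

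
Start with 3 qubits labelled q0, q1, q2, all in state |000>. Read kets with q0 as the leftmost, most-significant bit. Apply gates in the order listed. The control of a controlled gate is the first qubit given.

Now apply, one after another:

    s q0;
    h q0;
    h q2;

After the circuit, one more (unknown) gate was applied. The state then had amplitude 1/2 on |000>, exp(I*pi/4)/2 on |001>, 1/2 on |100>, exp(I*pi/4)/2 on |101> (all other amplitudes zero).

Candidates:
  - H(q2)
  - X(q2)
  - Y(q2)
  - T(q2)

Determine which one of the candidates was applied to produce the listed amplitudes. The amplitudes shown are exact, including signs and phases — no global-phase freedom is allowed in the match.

The applied gate was T(q2).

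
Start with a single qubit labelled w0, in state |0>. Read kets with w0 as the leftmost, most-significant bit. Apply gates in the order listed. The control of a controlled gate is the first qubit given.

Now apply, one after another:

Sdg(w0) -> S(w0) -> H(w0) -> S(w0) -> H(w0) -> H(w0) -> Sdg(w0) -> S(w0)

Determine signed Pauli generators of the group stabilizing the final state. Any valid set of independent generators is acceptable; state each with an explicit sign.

The final state is stabilized by the group generated by +Y; other independent generating sets are equally valid.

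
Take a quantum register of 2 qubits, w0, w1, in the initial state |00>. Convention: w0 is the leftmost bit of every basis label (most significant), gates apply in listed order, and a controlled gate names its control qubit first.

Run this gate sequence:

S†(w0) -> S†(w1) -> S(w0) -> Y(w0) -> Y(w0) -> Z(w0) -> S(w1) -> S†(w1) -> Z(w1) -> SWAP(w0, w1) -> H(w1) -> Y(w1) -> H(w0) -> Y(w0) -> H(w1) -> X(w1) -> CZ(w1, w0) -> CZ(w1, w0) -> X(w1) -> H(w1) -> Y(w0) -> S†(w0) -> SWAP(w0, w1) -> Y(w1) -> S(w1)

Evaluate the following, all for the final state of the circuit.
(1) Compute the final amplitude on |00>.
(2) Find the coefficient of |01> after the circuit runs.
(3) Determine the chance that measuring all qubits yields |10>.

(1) The final state's coefficient on |00> equals I/2. Key observation: the block from step 14 through step 21 cancels to the identity and can be dropped.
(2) The amplitude on |01> is I/2.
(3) Outcome |10> occurs with probability 1/4.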